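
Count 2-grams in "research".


Word: "research" (length 8)
Number of 2-grams = length - 2 + 1 = 8 - 2 + 1
= 7


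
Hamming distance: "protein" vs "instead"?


Comparing character by character (same length = 7):
  Pos 0: 'p' vs 'i' !=
  Pos 1: 'r' vs 'n' !=
  Pos 2: 'o' vs 's' !=
  Pos 3: 't' vs 't' =
  Pos 4: 'e' vs 'e' =
  Pos 5: 'i' vs 'a' !=
  Pos 6: 'n' vs 'd' !=
Hamming distance = 5


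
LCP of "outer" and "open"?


Word 1: "outer"
Word 2: "open"
Comparing from start:
  Pos 0: 'o' == 'o'
  Pos 1: 'u' != 'p' (stop)
LCP = "o" (length 1)


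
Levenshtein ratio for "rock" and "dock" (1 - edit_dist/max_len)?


Word 1: "rock" (length 4)
Word 2: "dock" (length 4)
One optimal edit sequence:
  1. substitute 'r' -> 'd'  (+1)
  2. keep 'o'
  3. keep 'c'
  4. keep 'k'
Edit distance = 1
Max length = max(4, 4) = 4
Similarity = 1 - 1/4
= 0.7500


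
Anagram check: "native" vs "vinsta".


Word 1: "native" → sorted: aeintv
Word 2: "vinsta" → sorted: ainstv
Same letters? aeintv != ainstv
Anagram = No


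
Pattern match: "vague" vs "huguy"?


Pattern of "vague": [0, 1, 2, 3, 4]
Pattern of "huguy": [0, 1, 2, 1, 3]
Patterns do not match
Same pattern = No


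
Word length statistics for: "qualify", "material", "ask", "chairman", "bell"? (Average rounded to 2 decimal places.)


Lengths: "qualify"=7, "material"=8, "ask"=3, "chairman"=8, "bell"=4
Sum = 30, Count = 5
Average = 30/5 = 6.00
= avg=6.00, min=3, max=8


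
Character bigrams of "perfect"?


Word: "perfect" (length 7)
Number of bigrams = 7 - 2 + 1 = 6
  Position 0: "pe"
  Position 1: "er"
  Position 2: "rf"
  Position 3: "fe"
  Position 4: "ec"
  Position 5: "ct"
Bigrams = "pe", "er", "rf", "fe", "ec", "ct"


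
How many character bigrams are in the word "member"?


Word: "member" (length 6)
Number of 2-grams = length - 2 + 1 = 6 - 2 + 1
= 5


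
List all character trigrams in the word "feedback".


Word: "feedback" (length 8)
Number of trigrams = 8 - 3 + 1 = 6
  Position 0: "fee"
  Position 1: "eed"
  Position 2: "edb"
  Position 3: "dba"
  Position 4: "bac"
  Position 5: "ack"
Trigrams = "fee", "eed", "edb", "dba", "bac", "ack"


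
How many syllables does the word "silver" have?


Word: "silver"
Syllable breakdown: sil-ver
Counting: 2 parts
= 2 syllables


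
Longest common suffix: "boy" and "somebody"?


Word 1: "boy"
Word 2: "somebody"
Comparing from end:
  Pos -1: 'y' == 'y'
  Pos -2: 'o' != 'd' (stop)
LCS = "y" (length 1)


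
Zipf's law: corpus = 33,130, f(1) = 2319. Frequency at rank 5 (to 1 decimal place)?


Zipf's law: f(r) = f(1) / r
f(1) = 2319
f(5) = 2319 / 5
= 463.8 occurrences


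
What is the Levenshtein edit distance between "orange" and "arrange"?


Word 1: "orange" (length 6)
Word 2: "arrange" (length 7)
One optimal edit sequence (insert/delete/substitute each cost 1):
  1. insert 'a'  (+1)
  2. substitute 'o' -> 'r'  (+1)
  3. keep 'r'
  4. keep 'a'
  5. keep 'n'
  6. keep 'g'
  7. keep 'e'
Total edit operations: 2
Edit distance = 2


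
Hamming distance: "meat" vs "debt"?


Comparing character by character (same length = 4):
  Pos 0: 'm' vs 'd' !=
  Pos 1: 'e' vs 'e' =
  Pos 2: 'a' vs 'b' !=
  Pos 3: 't' vs 't' =
Hamming distance = 2


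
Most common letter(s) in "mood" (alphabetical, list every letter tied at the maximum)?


Word: "mood"
Letter counts:
  'd': 1
  'm': 1
  'o': 2
Maximum count = 2
Most frequent = 'o' (2 times each)


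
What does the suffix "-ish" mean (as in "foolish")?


Suffix: -ish
Example: foolish = fool + -ish
Meaning = somewhat / having the qualities of


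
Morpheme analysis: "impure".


Word: "impure"
Morphemes: im- / pure
Each morpheme carries meaning
= 2 morphemes


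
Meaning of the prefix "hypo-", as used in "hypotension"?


Prefix: hypo-
Example: hypotension (hypo- + tension)
Meaning = under / below normal


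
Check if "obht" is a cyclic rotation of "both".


Word: "both", Candidate: "obht"
Method: check if candidate is substring of word+word
"bothboth" contains "obht"? No
Is rotation = No


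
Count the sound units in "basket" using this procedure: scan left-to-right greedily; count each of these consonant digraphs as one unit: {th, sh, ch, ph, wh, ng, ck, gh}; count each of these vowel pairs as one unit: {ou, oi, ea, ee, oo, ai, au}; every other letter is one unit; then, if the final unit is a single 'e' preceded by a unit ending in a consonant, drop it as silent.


Word: "basket" (6 letters)
Left-to-right scan:
  [1] 'b' (letter)
  [2] 'a' (letter)
  [3] 's' (letter)
  [4] 'k' (letter)
  [5] 'e' (letter)
  [6] 't' (letter)
Units from scan: 6
Sound units = 6 units


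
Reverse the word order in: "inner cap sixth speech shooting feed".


Original: "inner cap sixth speech shooting feed"
Words (1..n): inner | cap | sixth | speech | shooting | feed
Reversed (n..1): feed | shooting | speech | sixth | cap | inner
Result = "feed shooting speech sixth cap inner"


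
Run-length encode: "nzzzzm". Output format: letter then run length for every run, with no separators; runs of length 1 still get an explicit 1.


String: "nzzzzm"
Scanning for consecutive runs:
  'n' x 1
  'z' x 4
  'm' x 1
RLE = "n1z4m1"


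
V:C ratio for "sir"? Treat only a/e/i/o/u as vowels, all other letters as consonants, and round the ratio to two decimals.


Word: "sir"
Vowels (a,e,i,o,u): 1
Consonants: 2
Ratio = 1/2
= 0.50


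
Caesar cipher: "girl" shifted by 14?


Word: "girl"
Shift: 14
Each letter → (letter + shift) mod 26:
  'g' (6) + 14 = 20 → 'u'
  'i' (8) + 14 = 22 → 'w'
  'r' (17) + 14 = 5 → 'f'
  'l' (11) + 14 = 25 → 'z'
Result = "uwfz"


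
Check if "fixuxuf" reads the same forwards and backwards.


Word: "fixuxuf"
Reversed: "fuxuxif"
Forward == Backward? fixuxuf != fuxuxif
Palindrome = No


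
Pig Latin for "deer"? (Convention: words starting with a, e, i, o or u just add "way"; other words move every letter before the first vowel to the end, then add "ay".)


Word: "deer"
Starts with consonant(s) → move to end, add 'ay'
Consonant cluster: "d"
Pig Latin = "eerday"


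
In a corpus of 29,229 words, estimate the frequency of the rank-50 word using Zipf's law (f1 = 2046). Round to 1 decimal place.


Zipf's law: f(r) = f(1) / r
f(1) = 2046
f(50) = 2046 / 50
= 40.9 occurrences


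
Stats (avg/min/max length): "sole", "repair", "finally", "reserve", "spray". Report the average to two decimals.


Lengths: "sole"=4, "repair"=6, "finally"=7, "reserve"=7, "spray"=5
Sum = 29, Count = 5
Average = 29/5 = 5.80
= avg=5.80, min=4, max=7


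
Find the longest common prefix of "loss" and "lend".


Word 1: "loss"
Word 2: "lend"
Comparing from start:
  Pos 0: 'l' == 'l'
  Pos 1: 'o' != 'e' (stop)
LCP = "l" (length 1)


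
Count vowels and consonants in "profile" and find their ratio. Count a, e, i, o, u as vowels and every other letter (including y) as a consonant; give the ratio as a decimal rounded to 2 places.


Word: "profile"
Vowels (a,e,i,o,u): 3
Consonants: 4
Ratio = 3/4
= 0.75


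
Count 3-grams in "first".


Word: "first" (length 5)
Number of 3-grams = length - 3 + 1 = 5 - 3 + 1
= 3


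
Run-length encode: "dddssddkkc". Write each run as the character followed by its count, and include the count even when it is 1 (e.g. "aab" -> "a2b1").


String: "dddssddkkc"
Scanning for consecutive runs:
  'd' x 3
  's' x 2
  'd' x 2
  'k' x 2
  'c' x 1
RLE = "d3s2d2k2c1"


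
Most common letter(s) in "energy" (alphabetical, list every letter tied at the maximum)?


Word: "energy"
Letter counts:
  'e': 2
  'g': 1
  'n': 1
  'r': 1
  'y': 1
Maximum count = 2
Most frequent = 'e' (2 times each)


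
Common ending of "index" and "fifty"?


Word 1: "index"
Word 2: "fifty"
Comparing from end:
  Pos -1: 'x' != 'y' (stop)
LCS = "" (length 0)


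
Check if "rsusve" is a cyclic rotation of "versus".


Word: "versus", Candidate: "rsusve"
Method: check if candidate is substring of word+word
"versusversus" contains "rsusve"? Yes
Is rotation = Yes


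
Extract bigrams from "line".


Word: "line" (length 4)
Number of bigrams = 4 - 2 + 1 = 3
  Position 0: "li"
  Position 1: "in"
  Position 2: "ne"
Bigrams = "li", "in", "ne"


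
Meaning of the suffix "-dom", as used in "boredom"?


Suffix: -dom
As in: boredom -> bore + -dom
Meaning = state / realm


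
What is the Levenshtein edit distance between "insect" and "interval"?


Word 1: "insect" (length 6)
Word 2: "interval" (length 8)
One optimal edit sequence (insert/delete/substitute each cost 1):
  1. keep 'i'
  2. keep 'n'
  3. substitute 's' -> 't'  (+1)
  4. keep 'e'
  5. insert 'r'  (+1)
  6. insert 'v'  (+1)
  7. substitute 'c' -> 'a'  (+1)
  8. substitute 't' -> 'l'  (+1)
Total edit operations: 5
Edit distance = 5


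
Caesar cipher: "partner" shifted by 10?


Word: "partner"
Shift: 10
Each letter → (letter + shift) mod 26:
  'p' (15) + 10 = 25 → 'z'
  'a' (0) + 10 = 10 → 'k'
  'r' (17) + 10 = 1 → 'b'
  't' (19) + 10 = 3 → 'd'
  'n' (13) + 10 = 23 → 'x'
  'e' (4) + 10 = 14 → 'o'
  'r' (17) + 10 = 1 → 'b'
Result = "zkbdxob"


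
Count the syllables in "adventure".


Word: "adventure"
Syllable breakdown: ad / ven / ture
Counting: 3 parts
= 3 syllables


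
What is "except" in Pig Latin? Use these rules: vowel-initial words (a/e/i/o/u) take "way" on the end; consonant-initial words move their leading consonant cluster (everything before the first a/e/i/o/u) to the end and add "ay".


Word: "except"
Starts with vowel → add 'way'
Pig Latin = "exceptway"


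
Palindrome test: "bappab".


Word: "bappab"
Reversed: "bappab"
Forward == Backward? bappab == bappab
Palindrome = Yes


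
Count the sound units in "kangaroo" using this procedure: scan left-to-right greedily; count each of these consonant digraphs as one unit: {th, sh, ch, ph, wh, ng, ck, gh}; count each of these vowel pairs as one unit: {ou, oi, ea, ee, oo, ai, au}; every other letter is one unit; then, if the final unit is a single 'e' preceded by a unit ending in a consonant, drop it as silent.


Word: "kangaroo" (8 letters)
Left-to-right scan:
  1. 'k' (letter)
  2. 'a' (letter)
  3. 'ng' (digraph)
  4. 'a' (letter)
  5. 'r' (letter)
  6. 'oo' (vowel-pair)
Units from scan: 6
Sound units = 6 units


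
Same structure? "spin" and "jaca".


Pattern of "spin": [0, 1, 2, 3]
Pattern of "jaca": [0, 1, 2, 1]
Patterns do not match
Same pattern = No


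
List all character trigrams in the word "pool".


Word: "pool" (length 4)
Number of trigrams = 4 - 3 + 1 = 2
  Position 0: "poo"
  Position 1: "ool"
Trigrams = "poo", "ool"


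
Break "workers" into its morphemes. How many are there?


Word: "workers"
Morphemes: work / -er / -s
Each morpheme carries meaning
= 3 morphemes


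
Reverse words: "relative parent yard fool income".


Original: "relative parent yard fool income"
Words (1..n): relative | parent | yard | fool | income
Reversed (n..1): income | fool | yard | parent | relative
Result = "income fool yard parent relative"


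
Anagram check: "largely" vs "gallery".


Word 1: "largely" → sorted: aegllry
Word 2: "gallery" → sorted: aegllry
Same letters? aegllry == aegllry
Anagram = Yes


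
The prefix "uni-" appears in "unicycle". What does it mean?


Prefix: uni-
Example: unicycle (uni- + cycle)
Meaning = one


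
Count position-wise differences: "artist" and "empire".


Comparing character by character (same length = 6):
  Pos 0: 'a' vs 'e' !=
  Pos 1: 'r' vs 'm' !=
  Pos 2: 't' vs 'p' !=
  Pos 3: 'i' vs 'i' =
  Pos 4: 's' vs 'r' !=
  Pos 5: 't' vs 'e' !=
Hamming distance = 5


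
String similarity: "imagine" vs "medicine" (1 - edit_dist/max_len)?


Word 1: "imagine" (length 7)
Word 2: "medicine" (length 8)
One optimal edit sequence:
  1. insert 'm'  (+1)
  2. substitute 'i' -> 'e'  (+1)
  3. substitute 'm' -> 'd'  (+1)
  4. substitute 'a' -> 'i'  (+1)
  5. substitute 'g' -> 'c'  (+1)
  6. keep 'i'
  7. keep 'n'
  8. keep 'e'
Edit distance = 5
Max length = max(7, 8) = 8
Similarity = 1 - 5/8
= 0.3750


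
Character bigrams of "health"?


Word: "health" (length 6)
Number of bigrams = 6 - 2 + 1 = 5
  Position 0: "he"
  Position 1: "ea"
  Position 2: "al"
  Position 3: "lt"
  Position 4: "th"
Bigrams = "he", "ea", "al", "lt", "th"


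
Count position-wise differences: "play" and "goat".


Comparing character by character (same length = 4):
  Pos 0: 'p' vs 'g' !=
  Pos 1: 'l' vs 'o' !=
  Pos 2: 'a' vs 'a' =
  Pos 3: 'y' vs 't' !=
Hamming distance = 3


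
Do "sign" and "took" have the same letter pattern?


Pattern of "sign": [0, 1, 2, 3]
Pattern of "took": [0, 1, 1, 2]
Patterns do not match
Same pattern = No


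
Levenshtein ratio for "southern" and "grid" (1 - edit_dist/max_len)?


Word 1: "southern" (length 8)
Word 2: "grid" (length 4)
One optimal edit sequence:
  1. delete 's'  (+1)
  2. delete 'o'  (+1)
  3. delete 'u'  (+1)
  4. delete 't'  (+1)
  5. substitute 'h' -> 'g'  (+1)
  6. substitute 'e' -> 'r'  (+1)
  7. substitute 'r' -> 'i'  (+1)
  8. substitute 'n' -> 'd'  (+1)
Edit distance = 8
Max length = max(8, 4) = 8
Similarity = 1 - 8/8
= 0.0000


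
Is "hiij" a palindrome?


Word: "hiij"
Reversed: "jiih"
Forward == Backward? hiij != jiih
Palindrome = No


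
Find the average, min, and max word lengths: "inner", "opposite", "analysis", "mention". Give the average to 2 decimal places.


Lengths: "inner"=5, "opposite"=8, "analysis"=8, "mention"=7
Sum = 28, Count = 4
Average = 28/4 = 7.00
= avg=7.00, min=5, max=8


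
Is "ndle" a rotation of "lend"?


Word: "lend", Candidate: "ndle"
Method: check if candidate is substring of word+word
"lendlend" contains "ndle"? Yes
Is rotation = Yes


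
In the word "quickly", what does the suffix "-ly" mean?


Suffix: -ly
As in: quickly -> quick + -ly
Meaning = in a manner


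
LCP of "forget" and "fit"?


Word 1: "forget"
Word 2: "fit"
Comparing from start:
  Pos 0: 'f' == 'f'
  Pos 1: 'o' != 'i' (stop)
LCP = "f" (length 1)


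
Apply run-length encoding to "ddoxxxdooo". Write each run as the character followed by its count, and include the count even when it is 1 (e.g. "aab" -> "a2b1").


String: "ddoxxxdooo"
Scanning for consecutive runs:
  'd' x 2
  'o' x 1
  'x' x 3
  'd' x 1
  'o' x 3
RLE = "d2o1x3d1o3"


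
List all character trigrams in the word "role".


Word: "role" (length 4)
Number of trigrams = 4 - 3 + 1 = 2
  Position 0: "rol"
  Position 1: "ole"
Trigrams = "rol", "ole"


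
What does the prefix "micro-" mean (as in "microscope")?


Prefix: micro-
Example: microscope = micro- + scope
Meaning = small


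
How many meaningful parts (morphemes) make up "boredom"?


Word: "boredom"
Morphemes: bore / -dom
Each morpheme carries meaning
= 2 morphemes


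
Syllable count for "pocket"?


Word: "pocket"
Syllable breakdown: pock | et
Counting: 2 parts
= 2 syllables


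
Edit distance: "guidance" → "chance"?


Word 1: "guidance" (length 8)
Word 2: "chance" (length 6)
One optimal edit sequence (insert/delete/substitute each cost 1):
  1. delete 'g'  (+1)
  2. delete 'u'  (+1)
  3. substitute 'i' -> 'c'  (+1)
  4. substitute 'd' -> 'h'  (+1)
  5. keep 'a'
  6. keep 'n'
  7. keep 'c'
  8. keep 'e'
Total edit operations: 4
Edit distance = 4


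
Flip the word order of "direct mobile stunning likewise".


Original: "direct mobile stunning likewise"
Words (1..n): direct | mobile | stunning | likewise
Reversed (n..1): likewise | stunning | mobile | direct
Result = "likewise stunning mobile direct"


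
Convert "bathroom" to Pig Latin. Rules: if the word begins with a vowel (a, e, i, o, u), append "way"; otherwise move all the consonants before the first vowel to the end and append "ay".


Word: "bathroom"
Starts with consonant(s) → move to end, add 'ay'
Consonant cluster: "b"
Pig Latin = "athroombay"


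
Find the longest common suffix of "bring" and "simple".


Word 1: "bring"
Word 2: "simple"
Comparing from end:
  Pos -1: 'g' != 'e' (stop)
LCS = "" (length 0)


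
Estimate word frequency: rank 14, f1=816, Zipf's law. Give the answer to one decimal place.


Zipf's law: f(r) = f(1) / r
f(1) = 816
f(14) = 816 / 14
= 58.3 occurrences


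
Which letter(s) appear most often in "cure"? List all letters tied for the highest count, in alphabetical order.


Word: "cure"
Letter counts:
  'c': 1
  'e': 1
  'r': 1
  'u': 1
Maximum count = 1
Most frequent = 'c', 'e', 'r', 'u' (1 time each)


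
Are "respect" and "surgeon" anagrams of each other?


Word 1: "respect" → sorted: ceeprst
Word 2: "surgeon" → sorted: egnorsu
Same letters? ceeprst != egnorsu
Anagram = No


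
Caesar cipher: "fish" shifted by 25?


Word: "fish"
Shift: 25
Each letter → (letter + shift) mod 26:
  'f' (5) + 25 = 4 → 'e'
  'i' (8) + 25 = 7 → 'h'
  's' (18) + 25 = 17 → 'r'
  'h' (7) + 25 = 6 → 'g'
Result = "ehrg"


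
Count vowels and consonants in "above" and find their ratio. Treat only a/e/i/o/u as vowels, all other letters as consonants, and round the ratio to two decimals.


Word: "above"
Vowels (a,e,i,o,u): 3
Consonants: 2
Ratio = 3/2
= 1.50


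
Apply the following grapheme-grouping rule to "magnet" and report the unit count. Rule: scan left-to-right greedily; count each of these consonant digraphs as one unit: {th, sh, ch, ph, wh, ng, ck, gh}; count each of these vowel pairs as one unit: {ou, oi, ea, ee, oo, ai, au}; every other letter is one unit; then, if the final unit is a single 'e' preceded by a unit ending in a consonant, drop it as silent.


Word: "magnet" (6 letters)
Left-to-right scan:
  1. 'm' (letter)
  2. 'a' (letter)
  3. 'g' (letter)
  4. 'n' (letter)
  5. 'e' (letter)
  6. 't' (letter)
Units from scan: 6
Sound units = 6 units


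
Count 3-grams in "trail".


Word: "trail" (length 5)
Number of 3-grams = length - 3 + 1 = 5 - 3 + 1
= 3


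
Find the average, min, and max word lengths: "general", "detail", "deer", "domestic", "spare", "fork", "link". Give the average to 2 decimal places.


Lengths: "general"=7, "detail"=6, "deer"=4, "domestic"=8, "spare"=5, "fork"=4, "link"=4
Sum = 38, Count = 7
Average = 38/7 = 5.43
= avg=5.43, min=4, max=8


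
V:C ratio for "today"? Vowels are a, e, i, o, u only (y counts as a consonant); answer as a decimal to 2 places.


Word: "today"
Vowels (a,e,i,o,u): 2
Consonants: 3
Ratio = 2/3
= 0.67


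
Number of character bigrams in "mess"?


Word: "mess" (length 4)
Number of 2-grams = length - 2 + 1 = 4 - 2 + 1
= 3


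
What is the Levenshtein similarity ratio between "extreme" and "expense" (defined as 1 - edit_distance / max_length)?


Word 1: "extreme" (length 7)
Word 2: "expense" (length 7)
One optimal edit sequence:
  1. keep 'e'
  2. keep 'x'
  3. substitute 't' -> 'p'  (+1)
  4. substitute 'r' -> 'e'  (+1)
  5. substitute 'e' -> 'n'  (+1)
  6. substitute 'm' -> 's'  (+1)
  7. keep 'e'
Edit distance = 4
Max length = max(7, 7) = 7
Similarity = 1 - 4/7
= 0.4286


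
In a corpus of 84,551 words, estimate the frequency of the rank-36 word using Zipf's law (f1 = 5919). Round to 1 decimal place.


Zipf's law: f(r) = f(1) / r
f(1) = 5919
f(36) = 5919 / 36
= 164.4 occurrences


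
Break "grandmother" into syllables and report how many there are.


Word: "grandmother"
Syllable breakdown: grand | moth | er
Counting: 3 parts
= 3 syllables


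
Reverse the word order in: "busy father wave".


Original: "busy father wave"
Words (1..n): busy | father | wave
Reversed (n..1): wave | father | busy
Result = "wave father busy"


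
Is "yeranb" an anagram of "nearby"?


Word 1: "nearby" → sorted: abenry
Word 2: "yeranb" → sorted: abenry
Same letters? abenry == abenry
Anagram = Yes


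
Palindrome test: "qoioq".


Word: "qoioq"
Reversed: "qoioq"
Forward == Backward? qoioq == qoioq
Palindrome = Yes


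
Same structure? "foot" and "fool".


Pattern of "foot": [0, 1, 1, 2]
Pattern of "fool": [0, 1, 1, 2]
Patterns match
Same pattern = Yes


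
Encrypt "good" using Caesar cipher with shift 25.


Word: "good"
Shift: 25
Each letter → (letter + shift) mod 26:
  'g' (6) + 25 = 5 → 'f'
  'o' (14) + 25 = 13 → 'n'
  'o' (14) + 25 = 13 → 'n'
  'd' (3) + 25 = 2 → 'c'
Result = "fnnc"


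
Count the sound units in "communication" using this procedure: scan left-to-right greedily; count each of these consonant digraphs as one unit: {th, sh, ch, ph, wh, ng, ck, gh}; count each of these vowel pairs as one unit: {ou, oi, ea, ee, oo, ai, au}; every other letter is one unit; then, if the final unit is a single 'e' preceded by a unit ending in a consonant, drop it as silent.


Word: "communication" (13 letters)
Left-to-right scan:
  (1) 'c' (letter)
  (2) 'o' (letter)
  (3) 'm' (letter)
  (4) 'm' (letter)
  (5) 'u' (letter)
  (6) 'n' (letter)
  (7) 'i' (letter)
  (8) 'c' (letter)
  (9) 'a' (letter)
  (10) 't' (letter)
  (11) 'i' (letter)
  (12) 'o' (letter)
  (13) 'n' (letter)
Units from scan: 13
Sound units = 13 units


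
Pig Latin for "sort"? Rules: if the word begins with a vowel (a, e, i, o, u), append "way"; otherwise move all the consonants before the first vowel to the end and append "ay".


Word: "sort"
Starts with consonant(s) → move to end, add 'ay'
Consonant cluster: "s"
Pig Latin = "ortsay"


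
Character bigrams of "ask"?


Word: "ask" (length 3)
Number of bigrams = 3 - 2 + 1 = 2
  Position 0: "as"
  Position 1: "sk"
Bigrams = "as", "sk"


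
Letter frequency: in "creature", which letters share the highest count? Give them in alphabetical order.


Word: "creature"
Letter counts:
  'a': 1
  'c': 1
  'e': 2
  'r': 2
  't': 1
  'u': 1
Maximum count = 2
Most frequent = 'e', 'r' (2 times each)


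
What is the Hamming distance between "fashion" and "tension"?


Comparing character by character (same length = 7):
  Pos 0: 'f' vs 't' !=
  Pos 1: 'a' vs 'e' !=
  Pos 2: 's' vs 'n' !=
  Pos 3: 'h' vs 's' !=
  Pos 4: 'i' vs 'i' =
  Pos 5: 'o' vs 'o' =
  Pos 6: 'n' vs 'n' =
Hamming distance = 4


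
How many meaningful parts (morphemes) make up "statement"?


Word: "statement"
Morphemes: state + -ment
Each morpheme carries meaning
= 2 morphemes


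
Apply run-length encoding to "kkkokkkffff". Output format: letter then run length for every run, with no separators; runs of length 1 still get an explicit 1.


String: "kkkokkkffff"
Scanning for consecutive runs:
  'k' x 3
  'o' x 1
  'k' x 3
  'f' x 4
RLE = "k3o1k3f4"


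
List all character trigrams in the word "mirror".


Word: "mirror" (length 6)
Number of trigrams = 6 - 3 + 1 = 4
  Position 0: "mir"
  Position 1: "irr"
  Position 2: "rro"
  Position 3: "ror"
Trigrams = "mir", "irr", "rro", "ror"


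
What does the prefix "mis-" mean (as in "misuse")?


Prefix: mis-
As in: misuse -> mis- + use
Meaning = wrongly


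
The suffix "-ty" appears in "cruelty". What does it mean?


Suffix: -ty
Example: cruelty = cruel + -ty
Meaning = quality of


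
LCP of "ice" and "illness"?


Word 1: "ice"
Word 2: "illness"
Comparing from start:
  Pos 0: 'i' == 'i'
  Pos 1: 'c' != 'l' (stop)
LCP = "i" (length 1)


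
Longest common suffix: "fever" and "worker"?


Word 1: "fever"
Word 2: "worker"
Comparing from end:
  Pos -1: 'r' == 'r'
  Pos -2: 'e' == 'e'
  Pos -3: 'v' != 'k' (stop)
LCS = "er" (length 2)


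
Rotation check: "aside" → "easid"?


Word: "aside", Candidate: "easid"
Method: check if candidate is substring of word+word
"asideaside" contains "easid"? Yes
Is rotation = Yes


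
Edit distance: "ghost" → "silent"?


Word 1: "ghost" (length 5)
Word 2: "silent" (length 6)
One optimal edit sequence (insert/delete/substitute each cost 1):
  1. insert 's'  (+1)
  2. substitute 'g' -> 'i'  (+1)
  3. substitute 'h' -> 'l'  (+1)
  4. substitute 'o' -> 'e'  (+1)
  5. substitute 's' -> 'n'  (+1)
  6. keep 't'
Total edit operations: 5
Edit distance = 5


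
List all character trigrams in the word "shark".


Word: "shark" (length 5)
Number of trigrams = 5 - 3 + 1 = 3
  Position 0: "sha"
  Position 1: "har"
  Position 2: "ark"
Trigrams = "sha", "har", "ark"


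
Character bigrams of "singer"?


Word: "singer" (length 6)
Number of bigrams = 6 - 2 + 1 = 5
  Position 0: "si"
  Position 1: "in"
  Position 2: "ng"
  Position 3: "ge"
  Position 4: "er"
Bigrams = "si", "in", "ng", "ge", "er"


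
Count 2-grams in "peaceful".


Word: "peaceful" (length 8)
Number of 2-grams = length - 2 + 1 = 8 - 2 + 1
= 7


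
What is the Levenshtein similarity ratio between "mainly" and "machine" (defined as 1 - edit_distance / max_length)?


Word 1: "mainly" (length 6)
Word 2: "machine" (length 7)
One optimal edit sequence:
  1. keep 'm'
  2. keep 'a'
  3. insert 'c'  (+1)
  4. insert 'h'  (+1)
  5. keep 'i'
  6. keep 'n'
  7. delete 'l'  (+1)
  8. substitute 'y' -> 'e'  (+1)
Edit distance = 4
Max length = max(6, 7) = 7
Similarity = 1 - 4/7
= 0.4286


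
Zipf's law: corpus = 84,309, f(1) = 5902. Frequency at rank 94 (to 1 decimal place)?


Zipf's law: f(r) = f(1) / r
f(1) = 5902
f(94) = 5902 / 94
= 62.8 occurrences


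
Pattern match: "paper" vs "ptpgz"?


Pattern of "paper": [0, 1, 0, 2, 3]
Pattern of "ptpgz": [0, 1, 0, 2, 3]
Patterns match
Same pattern = Yes


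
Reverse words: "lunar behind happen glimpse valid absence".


Original: "lunar behind happen glimpse valid absence"
Words (1..n): lunar | behind | happen | glimpse | valid | absence
Reversed (n..1): absence | valid | glimpse | happen | behind | lunar
Result = "absence valid glimpse happen behind lunar"


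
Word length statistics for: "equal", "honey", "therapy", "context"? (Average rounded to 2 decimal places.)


Lengths: "equal"=5, "honey"=5, "therapy"=7, "context"=7
Sum = 24, Count = 4
Average = 24/4 = 6.00
= avg=6.00, min=5, max=7


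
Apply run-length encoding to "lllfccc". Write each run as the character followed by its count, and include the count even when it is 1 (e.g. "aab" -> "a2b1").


String: "lllfccc"
Scanning for consecutive runs:
  'l' x 3
  'f' x 1
  'c' x 3
RLE = "l3f1c3"


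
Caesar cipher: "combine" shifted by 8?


Word: "combine"
Shift: 8
Each letter → (letter + shift) mod 26:
  'c' (2) + 8 = 10 → 'k'
  'o' (14) + 8 = 22 → 'w'
  'm' (12) + 8 = 20 → 'u'
  'b' (1) + 8 = 9 → 'j'
  'i' (8) + 8 = 16 → 'q'
  'n' (13) + 8 = 21 → 'v'
  'e' (4) + 8 = 12 → 'm'
Result = "kwujqvm"


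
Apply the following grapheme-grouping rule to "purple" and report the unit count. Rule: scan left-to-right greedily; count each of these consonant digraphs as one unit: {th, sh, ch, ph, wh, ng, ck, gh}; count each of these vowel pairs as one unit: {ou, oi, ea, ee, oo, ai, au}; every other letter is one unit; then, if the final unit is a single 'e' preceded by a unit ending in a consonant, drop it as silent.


Word: "purple" (6 letters)
Left-to-right scan:
  1. 'p' (letter)
  2. 'u' (letter)
  3. 'r' (letter)
  4. 'p' (letter)
  5. 'l' (letter)
  6. 'e' (letter)
Units from scan: 6
Final unit is 'e' after a consonant -> drop as silent (-1)
Sound units = 5 units


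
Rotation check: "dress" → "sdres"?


Word: "dress", Candidate: "sdres"
Method: check if candidate is substring of word+word
"dressdress" contains "sdres"? Yes
Is rotation = Yes


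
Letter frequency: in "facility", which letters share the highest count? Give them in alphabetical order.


Word: "facility"
Letter counts:
  'a': 1
  'c': 1
  'f': 1
  'i': 2
  'l': 1
  't': 1
  'y': 1
Maximum count = 2
Most frequent = 'i' (2 times each)


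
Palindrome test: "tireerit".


Word: "tireerit"
Reversed: "tireerit"
Forward == Backward? tireerit == tireerit
Palindrome = Yes


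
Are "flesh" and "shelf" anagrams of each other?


Word 1: "flesh" → sorted: efhls
Word 2: "shelf" → sorted: efhls
Same letters? efhls == efhls
Anagram = Yes


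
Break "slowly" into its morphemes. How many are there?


Word: "slowly"
Morphemes: slow + -ly
Each morpheme carries meaning
= 2 morphemes


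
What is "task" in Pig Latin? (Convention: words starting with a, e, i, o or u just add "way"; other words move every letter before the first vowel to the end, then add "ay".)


Word: "task"
Starts with consonant(s) → move to end, add 'ay'
Consonant cluster: "t"
Pig Latin = "asktay"


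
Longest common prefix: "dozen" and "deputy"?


Word 1: "dozen"
Word 2: "deputy"
Comparing from start:
  Pos 0: 'd' == 'd'
  Pos 1: 'o' != 'e' (stop)
LCP = "d" (length 1)


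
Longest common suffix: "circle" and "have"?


Word 1: "circle"
Word 2: "have"
Comparing from end:
  Pos -1: 'e' == 'e'
  Pos -2: 'l' != 'v' (stop)
LCS = "e" (length 1)


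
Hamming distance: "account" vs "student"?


Comparing character by character (same length = 7):
  Pos 0: 'a' vs 's' !=
  Pos 1: 'c' vs 't' !=
  Pos 2: 'c' vs 'u' !=
  Pos 3: 'o' vs 'd' !=
  Pos 4: 'u' vs 'e' !=
  Pos 5: 'n' vs 'n' =
  Pos 6: 't' vs 't' =
Hamming distance = 5


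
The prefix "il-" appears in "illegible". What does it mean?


Prefix: il-
Example: illegible = il- + legible
Meaning = not


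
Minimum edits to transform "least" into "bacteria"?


Word 1: "least" (length 5)
Word 2: "bacteria" (length 8)
One optimal edit sequence (insert/delete/substitute each cost 1):
  1. insert 'b'  (+1)
  2. insert 'a'  (+1)
  3. insert 'c'  (+1)
  4. substitute 'l' -> 't'  (+1)
  5. keep 'e'
  6. substitute 'a' -> 'r'  (+1)
  7. substitute 's' -> 'i'  (+1)
  8. substitute 't' -> 'a'  (+1)
Total edit operations: 7
Edit distance = 7


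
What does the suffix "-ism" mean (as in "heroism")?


Suffix: -ism
Example: heroism (hero + -ism)
Meaning = belief / practice


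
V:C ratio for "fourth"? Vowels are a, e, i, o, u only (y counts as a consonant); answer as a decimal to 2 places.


Word: "fourth"
Vowels (a,e,i,o,u): 2
Consonants: 4
Ratio = 2/4
= 0.50


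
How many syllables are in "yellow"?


Word: "yellow"
Syllable breakdown: yel-low
Counting: 2 parts
= 2 syllables


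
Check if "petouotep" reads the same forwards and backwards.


Word: "petouotep"
Reversed: "petouotep"
Forward == Backward? petouotep == petouotep
Palindrome = Yes


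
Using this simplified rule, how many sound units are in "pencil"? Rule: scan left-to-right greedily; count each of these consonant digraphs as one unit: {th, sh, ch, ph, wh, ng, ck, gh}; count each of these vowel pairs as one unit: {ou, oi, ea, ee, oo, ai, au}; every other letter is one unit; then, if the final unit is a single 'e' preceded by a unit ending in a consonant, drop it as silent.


Word: "pencil" (6 letters)
Left-to-right scan:
  1. 'p' (letter)
  2. 'e' (letter)
  3. 'n' (letter)
  4. 'c' (letter)
  5. 'i' (letter)
  6. 'l' (letter)
Units from scan: 6
Sound units = 6 units


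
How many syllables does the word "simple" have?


Word: "simple"
Syllable breakdown: sim / ple
Counting: 2 parts
= 2 syllables


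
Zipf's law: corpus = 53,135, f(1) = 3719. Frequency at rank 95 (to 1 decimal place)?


Zipf's law: f(r) = f(1) / r
f(1) = 3719
f(95) = 3719 / 95
= 39.1 occurrences


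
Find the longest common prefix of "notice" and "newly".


Word 1: "notice"
Word 2: "newly"
Comparing from start:
  Pos 0: 'n' == 'n'
  Pos 1: 'o' != 'e' (stop)
LCP = "n" (length 1)


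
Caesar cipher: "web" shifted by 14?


Word: "web"
Shift: 14
Each letter → (letter + shift) mod 26:
  'w' (22) + 14 = 10 → 'k'
  'e' (4) + 14 = 18 → 's'
  'b' (1) + 14 = 15 → 'p'
Result = "ksp"


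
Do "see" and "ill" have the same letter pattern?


Pattern of "see": [0, 1, 1]
Pattern of "ill": [0, 1, 1]
Patterns match
Same pattern = Yes


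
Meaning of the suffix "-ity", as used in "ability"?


Suffix: -ity
Example: ability = able + -ity, with a spelling change
Meaning = quality of


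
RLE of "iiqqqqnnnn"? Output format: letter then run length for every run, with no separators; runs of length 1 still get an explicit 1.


String: "iiqqqqnnnn"
Scanning for consecutive runs:
  'i' x 2
  'q' x 4
  'n' x 4
RLE = "i2q4n4"


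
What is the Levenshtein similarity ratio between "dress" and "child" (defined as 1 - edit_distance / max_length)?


Word 1: "dress" (length 5)
Word 2: "child" (length 5)
One optimal edit sequence:
  1. substitute 'd' -> 'c'  (+1)
  2. substitute 'r' -> 'h'  (+1)
  3. substitute 'e' -> 'i'  (+1)
  4. substitute 's' -> 'l'  (+1)
  5. substitute 's' -> 'd'  (+1)
Edit distance = 5
Max length = max(5, 5) = 5
Similarity = 1 - 5/5
= 0.0000


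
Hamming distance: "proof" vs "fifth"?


Comparing character by character (same length = 5):
  Pos 0: 'p' vs 'f' !=
  Pos 1: 'r' vs 'i' !=
  Pos 2: 'o' vs 'f' !=
  Pos 3: 'o' vs 't' !=
  Pos 4: 'f' vs 'h' !=
Hamming distance = 5


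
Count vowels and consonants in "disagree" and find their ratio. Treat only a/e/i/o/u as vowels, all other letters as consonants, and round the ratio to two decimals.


Word: "disagree"
Vowels (a,e,i,o,u): 4
Consonants: 4
Ratio = 4/4
= 1.00


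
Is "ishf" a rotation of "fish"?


Word: "fish", Candidate: "ishf"
Method: check if candidate is substring of word+word
"fishfish" contains "ishf"? Yes
Is rotation = Yes


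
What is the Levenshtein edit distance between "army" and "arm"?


Word 1: "army" (length 4)
Word 2: "arm" (length 3)
One optimal edit sequence (insert/delete/substitute each cost 1):
  1. keep 'a'
  2. keep 'r'
  3. keep 'm'
  4. delete 'y'  (+1)
Total edit operations: 1
Edit distance = 1


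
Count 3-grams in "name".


Word: "name" (length 4)
Number of 3-grams = length - 3 + 1 = 4 - 3 + 1
= 2


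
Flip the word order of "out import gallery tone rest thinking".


Original: "out import gallery tone rest thinking"
Words (1..n): out | import | gallery | tone | rest | thinking
Reversed (n..1): thinking | rest | tone | gallery | import | out
Result = "thinking rest tone gallery import out"


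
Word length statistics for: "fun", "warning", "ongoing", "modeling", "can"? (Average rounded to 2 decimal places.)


Lengths: "fun"=3, "warning"=7, "ongoing"=7, "modeling"=8, "can"=3
Sum = 28, Count = 5
Average = 28/5 = 5.60
= avg=5.60, min=3, max=8


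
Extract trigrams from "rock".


Word: "rock" (length 4)
Number of trigrams = 4 - 3 + 1 = 2
  Position 0: "roc"
  Position 1: "ock"
Trigrams = "roc", "ock"


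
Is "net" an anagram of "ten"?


Word 1: "ten" → sorted: ent
Word 2: "net" → sorted: ent
Same letters? ent == ent
Anagram = Yes


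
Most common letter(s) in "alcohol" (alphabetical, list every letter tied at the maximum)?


Word: "alcohol"
Letter counts:
  'a': 1
  'c': 1
  'h': 1
  'l': 2
  'o': 2
Maximum count = 2
Most frequent = 'l', 'o' (2 times each)


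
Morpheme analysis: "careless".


Word: "careless"
Morphemes: care | -less
Each morpheme carries meaning
= 2 morphemes


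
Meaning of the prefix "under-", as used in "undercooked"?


Prefix: under-
Example: undercooked = under- + cooked
Meaning = insufficient


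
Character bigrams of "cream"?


Word: "cream" (length 5)
Number of bigrams = 5 - 2 + 1 = 4
  Position 0: "cr"
  Position 1: "re"
  Position 2: "ea"
  Position 3: "am"
Bigrams = "cr", "re", "ea", "am"


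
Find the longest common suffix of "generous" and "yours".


Word 1: "generous"
Word 2: "yours"
Comparing from end:
  Pos -1: 's' == 's'
  Pos -2: 'u' != 'r' (stop)
LCS = "s" (length 1)


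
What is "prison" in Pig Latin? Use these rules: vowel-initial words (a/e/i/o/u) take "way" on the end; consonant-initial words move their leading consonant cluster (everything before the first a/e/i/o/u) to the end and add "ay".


Word: "prison"
Starts with consonant(s) → move to end, add 'ay'
Consonant cluster: "pr"
Pig Latin = "isonpray"


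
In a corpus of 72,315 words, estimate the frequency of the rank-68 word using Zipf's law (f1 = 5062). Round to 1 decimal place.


Zipf's law: f(r) = f(1) / r
f(1) = 5062
f(68) = 5062 / 68
= 74.4 occurrences


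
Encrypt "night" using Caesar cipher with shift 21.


Word: "night"
Shift: 21
Each letter → (letter + shift) mod 26:
  'n' (13) + 21 = 8 → 'i'
  'i' (8) + 21 = 3 → 'd'
  'g' (6) + 21 = 1 → 'b'
  'h' (7) + 21 = 2 → 'c'
  't' (19) + 21 = 14 → 'o'
Result = "idbco"


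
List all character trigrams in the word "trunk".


Word: "trunk" (length 5)
Number of trigrams = 5 - 3 + 1 = 3
  Position 0: "tru"
  Position 1: "run"
  Position 2: "unk"
Trigrams = "tru", "run", "unk"


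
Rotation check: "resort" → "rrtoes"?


Word: "resort", Candidate: "rrtoes"
Method: check if candidate is substring of word+word
"resortresort" contains "rrtoes"? No
Is rotation = No


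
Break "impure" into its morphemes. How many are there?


Word: "impure"
Morphemes: im- + pure
Each morpheme carries meaning
= 2 morphemes


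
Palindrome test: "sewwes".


Word: "sewwes"
Reversed: "sewwes"
Forward == Backward? sewwes == sewwes
Palindrome = Yes


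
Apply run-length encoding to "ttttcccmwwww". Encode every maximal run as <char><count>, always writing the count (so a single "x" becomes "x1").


String: "ttttcccmwwww"
Scanning for consecutive runs:
  't' x 4
  'c' x 3
  'm' x 1
  'w' x 4
RLE = "t4c3m1w4"


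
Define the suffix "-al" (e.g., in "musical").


Suffix: -al
Example: musical = music + -al
Meaning = relating to


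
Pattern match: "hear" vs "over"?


Pattern of "hear": [0, 1, 2, 3]
Pattern of "over": [0, 1, 2, 3]
Patterns match
Same pattern = Yes


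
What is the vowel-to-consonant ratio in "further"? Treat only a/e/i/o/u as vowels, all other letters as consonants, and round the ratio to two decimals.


Word: "further"
Vowels (a,e,i,o,u): 2
Consonants: 5
Ratio = 2/5
= 0.40


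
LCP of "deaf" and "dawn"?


Word 1: "deaf"
Word 2: "dawn"
Comparing from start:
  Pos 0: 'd' == 'd'
  Pos 1: 'e' != 'a' (stop)
LCP = "d" (length 1)


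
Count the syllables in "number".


Word: "number"
Syllable breakdown: num-ber
Counting: 2 parts
= 2 syllables


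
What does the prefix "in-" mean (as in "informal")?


Prefix: in-
Example: informal (in- + formal)
Meaning = not / into


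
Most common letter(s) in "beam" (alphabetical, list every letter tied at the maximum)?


Word: "beam"
Letter counts:
  'a': 1
  'b': 1
  'e': 1
  'm': 1
Maximum count = 1
Most frequent = 'a', 'b', 'e', 'm' (1 time each)


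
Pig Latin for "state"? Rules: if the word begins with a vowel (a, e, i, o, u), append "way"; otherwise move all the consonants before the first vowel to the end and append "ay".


Word: "state"
Starts with consonant(s) → move to end, add 'ay'
Consonant cluster: "st"
Pig Latin = "atestay"


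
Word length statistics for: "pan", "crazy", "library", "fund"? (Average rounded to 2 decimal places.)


Lengths: "pan"=3, "crazy"=5, "library"=7, "fund"=4
Sum = 19, Count = 4
Average = 19/4 = 4.75
= avg=4.75, min=3, max=7


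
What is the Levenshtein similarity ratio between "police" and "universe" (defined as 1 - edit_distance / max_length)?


Word 1: "police" (length 6)
Word 2: "universe" (length 8)
One optimal edit sequence:
  1. insert 'u'  (+1)
  2. insert 'n'  (+1)
  3. substitute 'p' -> 'i'  (+1)
  4. substitute 'o' -> 'v'  (+1)
  5. substitute 'l' -> 'e'  (+1)
  6. substitute 'i' -> 'r'  (+1)
  7. substitute 'c' -> 's'  (+1)
  8. keep 'e'
Edit distance = 7
Max length = max(6, 8) = 8
Similarity = 1 - 7/8
= 0.1250


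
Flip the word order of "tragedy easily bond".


Original: "tragedy easily bond"
Words (1..n): tragedy | easily | bond
Reversed (n..1): bond | easily | tragedy
Result = "bond easily tragedy"


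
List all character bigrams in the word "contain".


Word: "contain" (length 7)
Number of bigrams = 7 - 2 + 1 = 6
  Position 0: "co"
  Position 1: "on"
  Position 2: "nt"
  Position 3: "ta"
  Position 4: "ai"
  Position 5: "in"
Bigrams = "co", "on", "nt", "ta", "ai", "in"
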